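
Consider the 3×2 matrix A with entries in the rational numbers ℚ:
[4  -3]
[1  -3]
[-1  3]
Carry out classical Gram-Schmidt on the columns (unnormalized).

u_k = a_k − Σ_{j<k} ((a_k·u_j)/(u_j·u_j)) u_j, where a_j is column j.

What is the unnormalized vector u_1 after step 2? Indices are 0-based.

u_1 = (1, -2, 2)

Step 1: u_0 = a_0 = (4, 1, -1).
Step 2: u_1 = a_1 − (-1)·u_0 = (1, -2, 2).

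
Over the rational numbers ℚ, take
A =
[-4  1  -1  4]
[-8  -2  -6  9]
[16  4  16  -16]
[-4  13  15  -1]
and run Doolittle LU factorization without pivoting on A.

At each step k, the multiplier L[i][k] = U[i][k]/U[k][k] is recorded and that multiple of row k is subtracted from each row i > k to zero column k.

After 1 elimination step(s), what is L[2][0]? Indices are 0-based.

k=0: U[0][0]=-4
  eliminate (1,0): mult=2, new row 1: (0, -4, -4, 1); set L[1][0]=2
  eliminate (2,0): mult=-4, new row 2: (0, 8, 12, 0); set L[2][0]=-4
  eliminate (3,0): mult=1, new row 3: (0, 12, 16, -5); set L[3][0]=1

L[2][0] = -4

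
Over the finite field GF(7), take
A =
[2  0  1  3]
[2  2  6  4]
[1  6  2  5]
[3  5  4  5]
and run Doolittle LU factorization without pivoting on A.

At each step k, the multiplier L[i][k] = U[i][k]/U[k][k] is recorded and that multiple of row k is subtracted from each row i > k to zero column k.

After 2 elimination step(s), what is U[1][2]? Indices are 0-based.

k=0: U[0][0]=2
  eliminate (1,0): mult=1, new row 1: (0, 2, 5, 1); set L[1][0]=1
  eliminate (2,0): mult=4, new row 2: (0, 6, 5, 0); set L[2][0]=4
  eliminate (3,0): mult=5, new row 3: (0, 5, 6, 4); set L[3][0]=5
k=1: U[1][1]=2
  eliminate (2,1): mult=3, new row 2: (0, 0, 4, 4); set L[2][1]=3
  eliminate (3,1): mult=6, new row 3: (0, 0, 4, 5); set L[3][1]=6

U[1][2] = 5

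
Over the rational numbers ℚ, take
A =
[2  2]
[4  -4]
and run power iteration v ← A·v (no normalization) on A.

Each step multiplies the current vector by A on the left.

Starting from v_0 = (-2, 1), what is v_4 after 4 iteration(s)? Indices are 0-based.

v_4 = (-496, 1184)

v_0 = (-2, 1).
v_1 = A·v_0 = (-2, -12).
v_2 = A·v_1 = (-28, 40).
v_3 = A·v_2 = (24, -272).
v_4 = A·v_3 = (-496, 1184).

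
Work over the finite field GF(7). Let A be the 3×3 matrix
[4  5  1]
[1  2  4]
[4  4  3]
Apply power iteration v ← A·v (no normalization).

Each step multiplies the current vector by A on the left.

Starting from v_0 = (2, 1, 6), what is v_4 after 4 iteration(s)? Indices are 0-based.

v_4 = (0, 4, 4)

v_0 = (2, 1, 6).
v_1 = A·v_0 = (5, 0, 2).
v_2 = A·v_1 = (1, 6, 5).
v_3 = A·v_2 = (4, 5, 1).
v_4 = A·v_3 = (0, 4, 4).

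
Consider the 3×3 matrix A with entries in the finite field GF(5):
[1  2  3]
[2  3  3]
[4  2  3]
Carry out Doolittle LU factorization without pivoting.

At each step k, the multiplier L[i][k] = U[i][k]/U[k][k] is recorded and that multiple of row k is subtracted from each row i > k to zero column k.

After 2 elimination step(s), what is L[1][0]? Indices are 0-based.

[col 0] pivot 1
  R1 -= 2*R0 → (0, 4, 2)  (L[1][0] := 2)
  R2 -= 4*R0 → (0, 4, 1)  (L[2][0] := 4)
[col 1] pivot 4
  R2 -= 1*R1 → (0, 0, 4)  (L[2][1] := 1)

L[1][0] = 2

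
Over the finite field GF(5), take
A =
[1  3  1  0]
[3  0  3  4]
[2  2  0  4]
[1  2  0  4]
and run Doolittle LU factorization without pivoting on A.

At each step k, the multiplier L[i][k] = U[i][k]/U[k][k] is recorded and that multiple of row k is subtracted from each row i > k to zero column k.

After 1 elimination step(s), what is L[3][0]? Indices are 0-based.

k=0: U[0][0]=1
  eliminate (1,0): mult=3, new row 1: (0, 1, 0, 4); set L[1][0]=3
  eliminate (2,0): mult=2, new row 2: (0, 1, 3, 4); set L[2][0]=2
  eliminate (3,0): mult=1, new row 3: (0, 4, 4, 4); set L[3][0]=1

L[3][0] = 1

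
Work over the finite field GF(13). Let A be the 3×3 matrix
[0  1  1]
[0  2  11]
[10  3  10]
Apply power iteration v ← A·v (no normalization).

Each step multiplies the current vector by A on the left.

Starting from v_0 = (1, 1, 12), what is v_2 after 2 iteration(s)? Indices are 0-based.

v_2 = (7, 2, 3)

v_0 = (1, 1, 12).
v_1 = A·v_0 = (0, 4, 3).
v_2 = A·v_1 = (7, 2, 3).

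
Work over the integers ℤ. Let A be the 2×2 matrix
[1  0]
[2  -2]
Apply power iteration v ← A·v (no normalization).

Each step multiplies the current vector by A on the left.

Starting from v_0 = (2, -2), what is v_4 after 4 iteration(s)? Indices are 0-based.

v_0 = (2, -2).
v_1 = A·v_0 = (2, 8).
v_2 = A·v_1 = (2, -12).
v_3 = A·v_2 = (2, 28).
v_4 = A·v_3 = (2, -52).

v_4 = (2, -52)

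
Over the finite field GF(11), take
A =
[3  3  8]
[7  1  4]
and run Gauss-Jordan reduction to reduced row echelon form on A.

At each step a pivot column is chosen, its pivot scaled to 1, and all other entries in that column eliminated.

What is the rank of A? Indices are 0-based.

pivot(0,0)=3: scale R0 → (1, 1, 10)
  clear (1,0): R1 −= (7)R0 → (0, 5, 0)
pivot(1,1)=5: scale R1 → (0, 1, 0)
  clear (0,1): R0 −= (1)R1 → (1, 0, 10)

rank = 2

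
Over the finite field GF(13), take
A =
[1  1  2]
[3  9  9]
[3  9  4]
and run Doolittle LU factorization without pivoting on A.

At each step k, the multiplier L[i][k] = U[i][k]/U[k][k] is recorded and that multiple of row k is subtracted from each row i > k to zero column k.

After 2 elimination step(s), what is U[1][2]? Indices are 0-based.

k=0: U[0][0]=1
  eliminate (1,0): mult=3, new row 1: (0, 6, 3); set L[1][0]=3
  eliminate (2,0): mult=3, new row 2: (0, 6, 11); set L[2][0]=3
k=1: U[1][1]=6
  eliminate (2,1): mult=1, new row 2: (0, 0, 8); set L[2][1]=1

U[1][2] = 3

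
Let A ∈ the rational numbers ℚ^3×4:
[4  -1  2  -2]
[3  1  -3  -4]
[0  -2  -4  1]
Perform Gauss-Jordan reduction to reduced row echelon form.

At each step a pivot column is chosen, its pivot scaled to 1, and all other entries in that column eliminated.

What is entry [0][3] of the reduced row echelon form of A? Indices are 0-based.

M[0][3] = -53/64

pivot(0,0)=4: scale R0 → (1, -1/4, 1/2, -1/2)
  clear (1,0): R1 −= (3)R0 → (0, 7/4, -9/2, -5/2)
pivot(1,1)=7/4: scale R1 → (0, 1, -18/7, -10/7)
  clear (0,1): R0 −= (-1/4)R1 → (1, 0, -1/7, -6/7)
  clear (2,1): R2 −= (-2)R1 → (0, 0, -64/7, -13/7)
pivot(2,2)=-64/7: scale R2 → (0, 0, 1, 13/64)
  clear (0,2): R0 −= (-1/7)R2 → (1, 0, 0, -53/64)
  clear (1,2): R1 −= (-18/7)R2 → (0, 1, 0, -29/32)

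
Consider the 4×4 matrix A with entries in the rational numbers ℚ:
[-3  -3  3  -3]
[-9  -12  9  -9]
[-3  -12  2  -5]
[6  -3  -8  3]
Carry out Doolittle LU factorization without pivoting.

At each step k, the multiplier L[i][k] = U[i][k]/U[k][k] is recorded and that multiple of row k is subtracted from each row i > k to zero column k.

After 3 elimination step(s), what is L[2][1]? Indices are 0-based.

[col 0] pivot -3
  R1 -= 3*R0 → (0, -3, 0, 0)  (L[1][0] := 3)
  R2 -= 1*R0 → (0, -9, -1, -2)  (L[2][0] := 1)
  R3 -= -2*R0 → (0, -9, -2, -3)  (L[3][0] := -2)
[col 1] pivot -3
  R2 -= 3*R1 → (0, 0, -1, -2)  (L[2][1] := 3)
  R3 -= 3*R1 → (0, 0, -2, -3)  (L[3][1] := 3)
[col 2] pivot -1
  R3 -= 2*R2 → (0, 0, 0, 1)  (L[3][2] := 2)

L[2][1] = 3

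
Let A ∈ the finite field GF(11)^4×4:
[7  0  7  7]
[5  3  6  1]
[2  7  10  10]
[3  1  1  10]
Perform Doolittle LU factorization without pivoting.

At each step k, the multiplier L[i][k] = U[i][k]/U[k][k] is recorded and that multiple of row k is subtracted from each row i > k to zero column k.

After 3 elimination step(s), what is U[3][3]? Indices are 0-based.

k=0: U[0][0]=7
  eliminate (1,0): mult=7, new row 1: (0, 3, 1, 7); set L[1][0]=7
  eliminate (2,0): mult=5, new row 2: (0, 7, 8, 8); set L[2][0]=5
  eliminate (3,0): mult=2, new row 3: (0, 1, 9, 7); set L[3][0]=2
k=1: U[1][1]=3
  eliminate (2,1): mult=6, new row 2: (0, 0, 2, 10); set L[2][1]=6
  eliminate (3,1): mult=4, new row 3: (0, 0, 5, 1); set L[3][1]=4
k=2: U[2][2]=2
  eliminate (3,2): mult=8, new row 3: (0, 0, 0, 9); set L[3][2]=8

U[3][3] = 9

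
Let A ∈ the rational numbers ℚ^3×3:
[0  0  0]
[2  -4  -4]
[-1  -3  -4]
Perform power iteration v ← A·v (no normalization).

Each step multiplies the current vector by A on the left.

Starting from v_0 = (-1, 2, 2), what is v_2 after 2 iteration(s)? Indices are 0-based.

v_2 = (0, 124, 106)

v_0 = (-1, 2, 2).
v_1 = A·v_0 = (0, -18, -13).
v_2 = A·v_1 = (0, 124, 106).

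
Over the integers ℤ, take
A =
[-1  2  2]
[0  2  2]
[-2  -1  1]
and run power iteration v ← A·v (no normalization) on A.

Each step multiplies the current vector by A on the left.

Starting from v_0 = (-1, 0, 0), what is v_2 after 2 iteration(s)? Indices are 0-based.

v_0 = (-1, 0, 0).
v_1 = A·v_0 = (1, 0, 2).
v_2 = A·v_1 = (3, 4, 0).

v_2 = (3, 4, 0)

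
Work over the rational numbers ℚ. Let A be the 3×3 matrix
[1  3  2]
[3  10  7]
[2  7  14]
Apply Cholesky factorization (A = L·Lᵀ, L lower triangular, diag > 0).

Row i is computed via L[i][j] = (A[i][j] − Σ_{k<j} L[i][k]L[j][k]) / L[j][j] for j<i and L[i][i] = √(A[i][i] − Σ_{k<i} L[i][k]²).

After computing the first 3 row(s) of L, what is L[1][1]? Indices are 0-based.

L[1][1] = 1

Step 1: L[0][0] = √(1) = 1.
  L[1][0] = (3) / L[0][0] = 3.
Step 2: L[1][1] = √(1) = 1.
  L[2][0] = (2) / L[0][0] = 2.
  L[2][1] = (1) / L[1][1] = 1.
Step 3: L[2][2] = √(9) = 3.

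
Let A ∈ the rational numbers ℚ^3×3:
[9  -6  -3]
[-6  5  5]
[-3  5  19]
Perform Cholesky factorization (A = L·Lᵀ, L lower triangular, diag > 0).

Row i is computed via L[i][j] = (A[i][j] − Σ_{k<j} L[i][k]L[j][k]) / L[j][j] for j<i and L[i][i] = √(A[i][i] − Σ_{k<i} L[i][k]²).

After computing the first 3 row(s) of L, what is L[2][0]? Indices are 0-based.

L[2][0] = -1

Step 1: L[0][0] = √(9) = 3.
  L[1][0] = (-6) / L[0][0] = -2.
Step 2: L[1][1] = √(1) = 1.
  L[2][0] = (-3) / L[0][0] = -1.
  L[2][1] = (3) / L[1][1] = 3.
Step 3: L[2][2] = √(9) = 3.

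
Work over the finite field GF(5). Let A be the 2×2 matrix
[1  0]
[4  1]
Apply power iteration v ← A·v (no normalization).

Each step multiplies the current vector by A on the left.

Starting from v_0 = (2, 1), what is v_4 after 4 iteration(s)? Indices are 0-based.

v_0 = (2, 1).
v_1 = A·v_0 = (2, 4).
v_2 = A·v_1 = (2, 2).
v_3 = A·v_2 = (2, 0).
v_4 = A·v_3 = (2, 3).

v_4 = (2, 3)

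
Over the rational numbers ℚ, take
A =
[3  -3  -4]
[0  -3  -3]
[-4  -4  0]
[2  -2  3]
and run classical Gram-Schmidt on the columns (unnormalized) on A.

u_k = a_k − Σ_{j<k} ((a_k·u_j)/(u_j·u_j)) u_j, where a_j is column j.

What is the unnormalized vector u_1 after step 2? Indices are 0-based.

Step 1: u_0 = a_0 = (3, 0, -4, 2).
Step 2: u_1 = a_1 − (3/29)·u_0 = (-96/29, -3, -104/29, -64/29).

u_1 = (-96/29, -3, -104/29, -64/29)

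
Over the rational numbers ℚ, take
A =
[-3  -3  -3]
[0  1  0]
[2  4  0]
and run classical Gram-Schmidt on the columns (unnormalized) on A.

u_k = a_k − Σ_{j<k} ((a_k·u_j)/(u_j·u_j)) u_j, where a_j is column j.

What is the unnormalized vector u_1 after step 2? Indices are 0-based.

u_1 = (12/13, 1, 18/13)

Step 1: u_0 = a_0 = (-3, 0, 2).
Step 2: u_1 = a_1 − (17/13)·u_0 = (12/13, 1, 18/13).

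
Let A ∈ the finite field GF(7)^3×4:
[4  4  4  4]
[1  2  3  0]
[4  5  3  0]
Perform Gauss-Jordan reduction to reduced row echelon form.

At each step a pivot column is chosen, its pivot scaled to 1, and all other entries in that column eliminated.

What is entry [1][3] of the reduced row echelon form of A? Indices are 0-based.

M[1][3] = 4

pivot(0,0)=4: scale R0 → (1, 1, 1, 1)
  clear (1,0): R1 −= (1)R0 → (0, 1, 2, 6)
  clear (2,0): R2 −= (4)R0 → (0, 1, 6, 3)
pivot(1,1)=1: scale R1 → (0, 1, 2, 6)
  clear (0,1): R0 −= (1)R1 → (1, 0, 6, 2)
  clear (2,1): R2 −= (1)R1 → (0, 0, 4, 4)
pivot(2,2)=4: scale R2 → (0, 0, 1, 1)
  clear (0,2): R0 −= (6)R2 → (1, 0, 0, 3)
  clear (1,2): R1 −= (2)R2 → (0, 1, 0, 4)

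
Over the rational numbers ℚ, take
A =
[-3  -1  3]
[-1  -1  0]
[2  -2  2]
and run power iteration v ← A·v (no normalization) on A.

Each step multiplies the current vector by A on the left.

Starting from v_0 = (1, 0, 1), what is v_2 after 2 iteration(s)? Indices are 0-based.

v_0 = (1, 0, 1).
v_1 = A·v_0 = (0, -1, 4).
v_2 = A·v_1 = (13, 1, 10).

v_2 = (13, 1, 10)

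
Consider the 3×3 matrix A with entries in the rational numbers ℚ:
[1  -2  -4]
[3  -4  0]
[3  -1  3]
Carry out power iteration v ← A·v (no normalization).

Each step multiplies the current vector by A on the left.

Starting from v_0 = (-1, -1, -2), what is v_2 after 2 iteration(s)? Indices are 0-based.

v_0 = (-1, -1, -2).
v_1 = A·v_0 = (9, 1, -8).
v_2 = A·v_1 = (39, 23, 2).

v_2 = (39, 23, 2)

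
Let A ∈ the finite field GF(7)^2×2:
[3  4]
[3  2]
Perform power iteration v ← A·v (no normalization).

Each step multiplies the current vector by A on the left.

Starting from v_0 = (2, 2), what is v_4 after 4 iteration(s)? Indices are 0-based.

v_0 = (2, 2).
v_1 = A·v_0 = (0, 3).
v_2 = A·v_1 = (5, 6).
v_3 = A·v_2 = (4, 6).
v_4 = A·v_3 = (1, 3).

v_4 = (1, 3)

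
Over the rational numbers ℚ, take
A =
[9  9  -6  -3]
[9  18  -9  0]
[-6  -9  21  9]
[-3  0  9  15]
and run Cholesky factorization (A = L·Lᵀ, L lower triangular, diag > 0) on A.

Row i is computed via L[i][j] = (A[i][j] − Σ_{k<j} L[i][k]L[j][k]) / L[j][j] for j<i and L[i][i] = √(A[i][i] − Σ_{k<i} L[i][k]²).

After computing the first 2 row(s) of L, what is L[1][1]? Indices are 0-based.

L[1][1] = 3

Step 1: L[0][0] = √(9) = 3.
  L[1][0] = (9) / L[0][0] = 3.
Step 2: L[1][1] = √(9) = 3.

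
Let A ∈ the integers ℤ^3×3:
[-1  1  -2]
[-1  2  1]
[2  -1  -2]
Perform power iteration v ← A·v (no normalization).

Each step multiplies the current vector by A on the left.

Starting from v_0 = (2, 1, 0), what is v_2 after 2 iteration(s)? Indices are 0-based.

v_0 = (2, 1, 0).
v_1 = A·v_0 = (-1, 0, 3).
v_2 = A·v_1 = (-5, 4, -8).

v_2 = (-5, 4, -8)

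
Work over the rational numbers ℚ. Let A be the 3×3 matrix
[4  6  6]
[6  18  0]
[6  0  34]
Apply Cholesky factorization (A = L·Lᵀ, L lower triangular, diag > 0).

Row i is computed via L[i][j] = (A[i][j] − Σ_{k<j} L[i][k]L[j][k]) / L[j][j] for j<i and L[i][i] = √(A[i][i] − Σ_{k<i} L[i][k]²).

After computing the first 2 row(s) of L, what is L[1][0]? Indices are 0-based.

L[1][0] = 3

Step 1: L[0][0] = √(4) = 2.
  L[1][0] = (6) / L[0][0] = 3.
Step 2: L[1][1] = √(9) = 3.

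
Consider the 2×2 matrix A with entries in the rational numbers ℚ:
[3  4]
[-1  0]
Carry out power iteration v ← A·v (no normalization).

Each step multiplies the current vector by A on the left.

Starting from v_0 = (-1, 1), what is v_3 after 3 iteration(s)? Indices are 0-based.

v_0 = (-1, 1).
v_1 = A·v_0 = (1, 1).
v_2 = A·v_1 = (7, -1).
v_3 = A·v_2 = (17, -7).

v_3 = (17, -7)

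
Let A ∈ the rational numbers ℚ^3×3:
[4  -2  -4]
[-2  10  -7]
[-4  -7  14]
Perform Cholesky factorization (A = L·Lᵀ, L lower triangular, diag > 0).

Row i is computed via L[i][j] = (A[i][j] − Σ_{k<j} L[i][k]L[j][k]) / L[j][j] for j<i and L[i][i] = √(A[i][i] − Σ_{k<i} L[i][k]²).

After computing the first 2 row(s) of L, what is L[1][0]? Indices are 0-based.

L[1][0] = -1

Step 1: L[0][0] = √(4) = 2.
  L[1][0] = (-2) / L[0][0] = -1.
Step 2: L[1][1] = √(9) = 3.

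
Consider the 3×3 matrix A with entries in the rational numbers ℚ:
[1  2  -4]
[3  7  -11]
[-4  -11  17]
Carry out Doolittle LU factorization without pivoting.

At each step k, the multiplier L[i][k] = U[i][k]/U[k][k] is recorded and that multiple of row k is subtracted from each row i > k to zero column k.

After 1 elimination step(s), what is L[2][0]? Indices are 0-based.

L[2][0] = -4

Step 1: pivot at (0,0) is 1.
  row1 ← row1 − (3)·row0  ⇒  L[1][0]=3, U row1=(0, 1, 1)
  row2 ← row2 − (-4)·row0  ⇒  L[2][0]=-4, U row2=(0, -3, 1)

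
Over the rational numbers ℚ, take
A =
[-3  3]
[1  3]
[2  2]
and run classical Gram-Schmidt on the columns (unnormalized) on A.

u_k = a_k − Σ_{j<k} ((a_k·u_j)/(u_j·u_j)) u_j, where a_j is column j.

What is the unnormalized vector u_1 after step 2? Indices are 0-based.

u_1 = (18/7, 22/7, 16/7)

Step 1: u_0 = a_0 = (-3, 1, 2).
Step 2: u_1 = a_1 − (-1/7)·u_0 = (18/7, 22/7, 16/7).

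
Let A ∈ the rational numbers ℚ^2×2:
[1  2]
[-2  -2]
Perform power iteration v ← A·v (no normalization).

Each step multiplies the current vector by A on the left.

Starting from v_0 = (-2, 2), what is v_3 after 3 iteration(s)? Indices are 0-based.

v_3 = (-6, 4)

v_0 = (-2, 2).
v_1 = A·v_0 = (2, 0).
v_2 = A·v_1 = (2, -4).
v_3 = A·v_2 = (-6, 4).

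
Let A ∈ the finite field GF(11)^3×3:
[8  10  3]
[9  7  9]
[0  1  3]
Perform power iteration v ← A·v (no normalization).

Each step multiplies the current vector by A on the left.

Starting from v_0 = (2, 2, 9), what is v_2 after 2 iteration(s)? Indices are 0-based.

v_2 = (5, 2, 2)

v_0 = (2, 2, 9).
v_1 = A·v_0 = (8, 3, 7).
v_2 = A·v_1 = (5, 2, 2).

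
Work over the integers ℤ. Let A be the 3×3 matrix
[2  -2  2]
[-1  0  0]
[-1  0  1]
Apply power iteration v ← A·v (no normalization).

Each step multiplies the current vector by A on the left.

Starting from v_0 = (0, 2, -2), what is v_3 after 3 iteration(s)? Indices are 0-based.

v_0 = (0, 2, -2).
v_1 = A·v_0 = (-8, 0, -2).
v_2 = A·v_1 = (-20, 8, 6).
v_3 = A·v_2 = (-44, 20, 26).

v_3 = (-44, 20, 26)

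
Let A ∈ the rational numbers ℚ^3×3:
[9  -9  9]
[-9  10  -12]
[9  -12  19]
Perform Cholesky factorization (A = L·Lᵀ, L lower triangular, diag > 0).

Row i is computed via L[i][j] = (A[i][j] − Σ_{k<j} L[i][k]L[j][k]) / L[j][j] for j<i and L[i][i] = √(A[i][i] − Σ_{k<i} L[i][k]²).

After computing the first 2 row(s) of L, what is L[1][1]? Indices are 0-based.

L[1][1] = 1

Step 1: L[0][0] = √(9) = 3.
  L[1][0] = (-9) / L[0][0] = -3.
Step 2: L[1][1] = √(1) = 1.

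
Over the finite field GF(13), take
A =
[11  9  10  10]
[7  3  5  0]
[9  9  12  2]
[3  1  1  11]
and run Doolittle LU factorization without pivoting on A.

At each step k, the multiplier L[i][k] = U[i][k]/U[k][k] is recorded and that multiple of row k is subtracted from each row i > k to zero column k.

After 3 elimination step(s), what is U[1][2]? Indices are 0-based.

[col 0] pivot 11
  R1 -= 3*R0 → (0, 2, 1, 9)  (L[1][0] := 3)
  R2 -= 2*R0 → (0, 4, 5, 8)  (L[2][0] := 2)
  R3 -= 5*R0 → (0, 8, 3, 0)  (L[3][0] := 5)
[col 1] pivot 2
  R2 -= 2*R1 → (0, 0, 3, 3)  (L[2][1] := 2)
  R3 -= 4*R1 → (0, 0, 12, 3)  (L[3][1] := 4)
[col 2] pivot 3
  R3 -= 4*R2 → (0, 0, 0, 4)  (L[3][2] := 4)

U[1][2] = 1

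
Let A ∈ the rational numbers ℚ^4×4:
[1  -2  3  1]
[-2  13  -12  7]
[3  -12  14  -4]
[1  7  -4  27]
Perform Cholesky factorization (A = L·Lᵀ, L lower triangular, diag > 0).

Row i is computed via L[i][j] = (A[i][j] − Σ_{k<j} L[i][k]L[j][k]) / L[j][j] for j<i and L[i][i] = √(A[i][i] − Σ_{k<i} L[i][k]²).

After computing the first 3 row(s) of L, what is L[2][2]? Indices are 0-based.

L[2][2] = 1

Step 1: L[0][0] = √(1) = 1.
  L[1][0] = (-2) / L[0][0] = -2.
Step 2: L[1][1] = √(9) = 3.
  L[2][0] = (3) / L[0][0] = 3.
  L[2][1] = (-6) / L[1][1] = -2.
Step 3: L[2][2] = √(1) = 1.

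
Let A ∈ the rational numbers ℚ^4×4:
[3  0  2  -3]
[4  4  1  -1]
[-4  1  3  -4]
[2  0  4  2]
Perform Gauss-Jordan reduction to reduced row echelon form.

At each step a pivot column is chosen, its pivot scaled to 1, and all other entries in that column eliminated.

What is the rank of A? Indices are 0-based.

[1] R0 /= 3  ⇒  (1, 0, 2/3, -1)
     R1 -= 4·R0  ⇒  (0, 4, -5/3, 3)
     R2 -= -4·R0  ⇒  (0, 1, 17/3, -8)
     R3 -= 2·R0  ⇒  (0, 0, 8/3, 4)
[2] R1 /= 4  ⇒  (0, 1, -5/12, 3/4)
     R2 -= 1·R1  ⇒  (0, 0, 73/12, -35/4)
[3] R2 /= 73/12  ⇒  (0, 0, 1, -105/73)
     R0 -= 2/3·R2  ⇒  (1, 0, 0, -3/73)
     R1 -= -5/12·R2  ⇒  (0, 1, 0, 11/73)
     R3 -= 8/3·R2  ⇒  (0, 0, 0, 572/73)
[4] R3 /= 572/73  ⇒  (0, 0, 0, 1)
     R0 -= -3/73·R3  ⇒  (1, 0, 0, 0)
     R1 -= 11/73·R3  ⇒  (0, 1, 0, 0)
     R2 -= -105/73·R3  ⇒  (0, 0, 1, 0)

rank = 4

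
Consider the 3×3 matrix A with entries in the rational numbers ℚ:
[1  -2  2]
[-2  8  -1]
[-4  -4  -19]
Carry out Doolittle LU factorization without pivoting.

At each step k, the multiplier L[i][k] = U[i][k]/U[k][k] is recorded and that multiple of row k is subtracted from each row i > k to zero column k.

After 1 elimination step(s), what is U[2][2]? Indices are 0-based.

Step 1: pivot at (0,0) is 1.
  row1 ← row1 − (-2)·row0  ⇒  L[1][0]=-2, U row1=(0, 4, 3)
  row2 ← row2 − (-4)·row0  ⇒  L[2][0]=-4, U row2=(0, -12, -11)

U[2][2] = -11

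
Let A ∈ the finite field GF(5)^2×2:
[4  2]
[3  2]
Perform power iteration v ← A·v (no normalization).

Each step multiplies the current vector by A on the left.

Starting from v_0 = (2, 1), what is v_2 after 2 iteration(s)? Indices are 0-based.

v_2 = (1, 1)

v_0 = (2, 1).
v_1 = A·v_0 = (0, 3).
v_2 = A·v_1 = (1, 1).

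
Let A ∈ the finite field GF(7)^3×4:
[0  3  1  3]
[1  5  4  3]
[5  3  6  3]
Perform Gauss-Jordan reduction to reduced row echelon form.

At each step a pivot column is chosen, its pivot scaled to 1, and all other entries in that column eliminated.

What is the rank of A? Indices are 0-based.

[1] R0 <-> R1
[1] R0 /= 1  ⇒  (1, 5, 4, 3)
     R2 -= 5·R0  ⇒  (0, 6, 0, 2)
[2] R1 /= 3  ⇒  (0, 1, 5, 1)
     R0 -= 5·R1  ⇒  (1, 0, 0, 5)
     R2 -= 6·R1  ⇒  (0, 0, 5, 3)
[3] R2 /= 5  ⇒  (0, 0, 1, 2)
     R1 -= 5·R2  ⇒  (0, 1, 0, 5)

rank = 3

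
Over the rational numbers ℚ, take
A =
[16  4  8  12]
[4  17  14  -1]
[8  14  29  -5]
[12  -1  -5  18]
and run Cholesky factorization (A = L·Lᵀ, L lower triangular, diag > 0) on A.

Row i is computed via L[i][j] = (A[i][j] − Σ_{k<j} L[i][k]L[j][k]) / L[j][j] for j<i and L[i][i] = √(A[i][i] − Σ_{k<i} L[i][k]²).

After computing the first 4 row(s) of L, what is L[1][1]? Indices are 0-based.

Step 1: L[0][0] = √(16) = 4.
  L[1][0] = (4) / L[0][0] = 1.
Step 2: L[1][1] = √(16) = 4.
  L[2][0] = (8) / L[0][0] = 2.
  L[2][1] = (12) / L[1][1] = 3.
Step 3: L[2][2] = √(16) = 4.
  L[3][0] = (12) / L[0][0] = 3.
  L[3][1] = (-4) / L[1][1] = -1.
  L[3][2] = (-8) / L[2][2] = -2.
Step 4: L[3][3] = √(4) = 2.

L[1][1] = 4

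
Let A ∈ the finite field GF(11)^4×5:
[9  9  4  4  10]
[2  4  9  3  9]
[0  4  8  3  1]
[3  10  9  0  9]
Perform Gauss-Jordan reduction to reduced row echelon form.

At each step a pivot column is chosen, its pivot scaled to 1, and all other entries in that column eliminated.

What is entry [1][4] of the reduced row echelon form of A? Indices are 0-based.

pivot(0,0)=9: scale R0 → (1, 1, 9, 9, 6)
  clear (1,0): R1 −= (2)R0 → (0, 2, 2, 7, 8)
  clear (3,0): R3 −= (3)R0 → (0, 7, 4, 6, 2)
pivot(1,1)=2: scale R1 → (0, 1, 1, 9, 4)
  clear (0,1): R0 −= (1)R1 → (1, 0, 8, 0, 2)
  clear (2,1): R2 −= (4)R1 → (0, 0, 4, 0, 7)
  clear (3,1): R3 −= (7)R1 → (0, 0, 8, 9, 7)
pivot(2,2)=4: scale R2 → (0, 0, 1, 0, 10)
  clear (0,2): R0 −= (8)R2 → (1, 0, 0, 0, 10)
  clear (1,2): R1 −= (1)R2 → (0, 1, 0, 9, 5)
  clear (3,2): R3 −= (8)R2 → (0, 0, 0, 9, 4)
pivot(3,3)=9: scale R3 → (0, 0, 0, 1, 9)
  clear (1,3): R1 −= (9)R3 → (0, 1, 0, 0, 1)

M[1][4] = 1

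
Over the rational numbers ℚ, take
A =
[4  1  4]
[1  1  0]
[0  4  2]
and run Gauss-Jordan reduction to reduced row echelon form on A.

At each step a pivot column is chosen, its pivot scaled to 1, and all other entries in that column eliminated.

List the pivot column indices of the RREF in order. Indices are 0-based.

[1] R0 /= 4  ⇒  (1, 1/4, 1)
     R1 -= 1·R0  ⇒  (0, 3/4, -1)
[2] R1 /= 3/4  ⇒  (0, 1, -4/3)
     R0 -= 1/4·R1  ⇒  (1, 0, 4/3)
     R2 -= 4·R1  ⇒  (0, 0, 22/3)
[3] R2 /= 22/3  ⇒  (0, 0, 1)
     R0 -= 4/3·R2  ⇒  (1, 0, 0)
     R1 -= -4/3·R2  ⇒  (0, 1, 0)

pivot columns: 0, 1, 2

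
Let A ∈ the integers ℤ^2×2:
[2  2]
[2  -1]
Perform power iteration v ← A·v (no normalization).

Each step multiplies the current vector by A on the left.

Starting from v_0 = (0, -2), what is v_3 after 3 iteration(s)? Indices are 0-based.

v_0 = (0, -2).
v_1 = A·v_0 = (-4, 2).
v_2 = A·v_1 = (-4, -10).
v_3 = A·v_2 = (-28, 2).

v_3 = (-28, 2)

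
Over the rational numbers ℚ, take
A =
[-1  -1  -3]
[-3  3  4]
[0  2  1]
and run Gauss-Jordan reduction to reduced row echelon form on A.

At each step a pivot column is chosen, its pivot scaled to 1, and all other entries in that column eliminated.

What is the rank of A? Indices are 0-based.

[1] R0 /= -1  ⇒  (1, 1, 3)
     R1 -= -3·R0  ⇒  (0, 6, 13)
[2] R1 /= 6  ⇒  (0, 1, 13/6)
     R0 -= 1·R1  ⇒  (1, 0, 5/6)
     R2 -= 2·R1  ⇒  (0, 0, -10/3)
[3] R2 /= -10/3  ⇒  (0, 0, 1)
     R0 -= 5/6·R2  ⇒  (1, 0, 0)
     R1 -= 13/6·R2  ⇒  (0, 1, 0)

rank = 3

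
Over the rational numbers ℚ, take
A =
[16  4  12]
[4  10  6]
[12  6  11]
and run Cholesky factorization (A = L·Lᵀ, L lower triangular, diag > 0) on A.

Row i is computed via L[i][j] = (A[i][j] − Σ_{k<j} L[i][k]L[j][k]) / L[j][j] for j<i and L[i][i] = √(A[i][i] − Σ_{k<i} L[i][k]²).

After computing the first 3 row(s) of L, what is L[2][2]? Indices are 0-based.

L[2][2] = 1

Step 1: L[0][0] = √(16) = 4.
  L[1][0] = (4) / L[0][0] = 1.
Step 2: L[1][1] = √(9) = 3.
  L[2][0] = (12) / L[0][0] = 3.
  L[2][1] = (3) / L[1][1] = 1.
Step 3: L[2][2] = √(1) = 1.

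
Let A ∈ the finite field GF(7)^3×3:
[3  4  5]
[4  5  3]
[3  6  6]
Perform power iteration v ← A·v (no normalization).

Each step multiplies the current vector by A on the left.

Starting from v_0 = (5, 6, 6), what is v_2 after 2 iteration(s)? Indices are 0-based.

v_2 = (4, 2, 3)

v_0 = (5, 6, 6).
v_1 = A·v_0 = (6, 5, 3).
v_2 = A·v_1 = (4, 2, 3).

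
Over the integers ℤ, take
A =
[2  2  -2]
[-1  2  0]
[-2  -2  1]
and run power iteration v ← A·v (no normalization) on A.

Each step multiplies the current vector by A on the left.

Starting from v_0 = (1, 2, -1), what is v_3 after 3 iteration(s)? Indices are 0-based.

v_3 = (126, -40, -97)

v_0 = (1, 2, -1).
v_1 = A·v_0 = (8, 3, -7).
v_2 = A·v_1 = (36, -2, -29).
v_3 = A·v_2 = (126, -40, -97).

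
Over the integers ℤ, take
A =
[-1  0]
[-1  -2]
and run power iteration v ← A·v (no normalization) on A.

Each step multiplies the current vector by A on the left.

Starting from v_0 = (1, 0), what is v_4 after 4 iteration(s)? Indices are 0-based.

v_4 = (1, 15)

v_0 = (1, 0).
v_1 = A·v_0 = (-1, -1).
v_2 = A·v_1 = (1, 3).
v_3 = A·v_2 = (-1, -7).
v_4 = A·v_3 = (1, 15).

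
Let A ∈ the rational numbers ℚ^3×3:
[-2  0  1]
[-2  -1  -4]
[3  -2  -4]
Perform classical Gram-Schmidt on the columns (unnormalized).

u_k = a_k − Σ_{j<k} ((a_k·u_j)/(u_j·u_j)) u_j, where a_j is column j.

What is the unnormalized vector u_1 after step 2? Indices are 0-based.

Step 1: u_0 = a_0 = (-2, -2, 3).
Step 2: u_1 = a_1 − (-4/17)·u_0 = (-8/17, -25/17, -22/17).

u_1 = (-8/17, -25/17, -22/17)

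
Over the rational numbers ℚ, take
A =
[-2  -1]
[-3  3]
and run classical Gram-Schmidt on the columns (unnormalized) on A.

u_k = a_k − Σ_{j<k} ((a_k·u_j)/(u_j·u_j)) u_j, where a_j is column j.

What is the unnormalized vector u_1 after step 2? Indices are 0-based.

Step 1: u_0 = a_0 = (-2, -3).
Step 2: u_1 = a_1 − (-7/13)·u_0 = (-27/13, 18/13).

u_1 = (-27/13, 18/13)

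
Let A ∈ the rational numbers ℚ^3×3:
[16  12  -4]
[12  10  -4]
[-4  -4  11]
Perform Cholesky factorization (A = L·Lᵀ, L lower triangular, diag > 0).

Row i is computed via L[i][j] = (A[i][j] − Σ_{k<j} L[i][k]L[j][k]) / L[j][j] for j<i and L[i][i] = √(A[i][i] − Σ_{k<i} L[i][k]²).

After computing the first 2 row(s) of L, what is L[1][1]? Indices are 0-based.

Step 1: L[0][0] = √(16) = 4.
  L[1][0] = (12) / L[0][0] = 3.
Step 2: L[1][1] = √(1) = 1.

L[1][1] = 1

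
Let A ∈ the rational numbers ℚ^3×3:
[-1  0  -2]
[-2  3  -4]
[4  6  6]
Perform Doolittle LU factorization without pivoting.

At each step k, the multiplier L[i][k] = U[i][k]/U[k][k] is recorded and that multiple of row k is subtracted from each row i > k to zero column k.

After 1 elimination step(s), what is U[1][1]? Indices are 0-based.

k=0: U[0][0]=-1
  eliminate (1,0): mult=2, new row 1: (0, 3, 0); set L[1][0]=2
  eliminate (2,0): mult=-4, new row 2: (0, 6, -2); set L[2][0]=-4

U[1][1] = 3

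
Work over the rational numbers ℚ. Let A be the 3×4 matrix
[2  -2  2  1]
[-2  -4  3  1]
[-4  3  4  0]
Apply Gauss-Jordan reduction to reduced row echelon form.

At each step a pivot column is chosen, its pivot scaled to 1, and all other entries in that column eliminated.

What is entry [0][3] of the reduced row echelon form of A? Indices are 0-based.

[1] R0 /= 2  ⇒  (1, -1, 1, 1/2)
     R1 -= -2·R0  ⇒  (0, -6, 5, 2)
     R2 -= -4·R0  ⇒  (0, -1, 8, 2)
[2] R1 /= -6  ⇒  (0, 1, -5/6, -1/3)
     R0 -= -1·R1  ⇒  (1, 0, 1/6, 1/6)
     R2 -= -1·R1  ⇒  (0, 0, 43/6, 5/3)
[3] R2 /= 43/6  ⇒  (0, 0, 1, 10/43)
     R0 -= 1/6·R2  ⇒  (1, 0, 0, 11/86)
     R1 -= -5/6·R2  ⇒  (0, 1, 0, -6/43)

M[0][3] = 11/86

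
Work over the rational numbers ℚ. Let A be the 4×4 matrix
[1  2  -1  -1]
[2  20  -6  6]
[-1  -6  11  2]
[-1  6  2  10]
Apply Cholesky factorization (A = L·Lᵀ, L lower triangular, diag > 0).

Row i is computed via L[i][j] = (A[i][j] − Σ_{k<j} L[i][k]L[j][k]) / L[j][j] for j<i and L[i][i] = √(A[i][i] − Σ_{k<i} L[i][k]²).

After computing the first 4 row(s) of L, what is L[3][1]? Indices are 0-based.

L[3][1] = 2

Step 1: L[0][0] = √(1) = 1.
  L[1][0] = (2) / L[0][0] = 2.
Step 2: L[1][1] = √(16) = 4.
  L[2][0] = (-1) / L[0][0] = -1.
  L[2][1] = (-4) / L[1][1] = -1.
Step 3: L[2][2] = √(9) = 3.
  L[3][0] = (-1) / L[0][0] = -1.
  L[3][1] = (8) / L[1][1] = 2.
  L[3][2] = (3) / L[2][2] = 1.
Step 4: L[3][3] = √(4) = 2.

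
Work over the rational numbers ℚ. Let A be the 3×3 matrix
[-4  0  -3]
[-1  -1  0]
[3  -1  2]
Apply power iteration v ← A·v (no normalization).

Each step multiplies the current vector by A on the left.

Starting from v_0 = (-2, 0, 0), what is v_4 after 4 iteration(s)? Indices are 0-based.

v_4 = (-68, -50, 30)

v_0 = (-2, 0, 0).
v_1 = A·v_0 = (8, 2, -6).
v_2 = A·v_1 = (-14, -10, 10).
v_3 = A·v_2 = (26, 24, -12).
v_4 = A·v_3 = (-68, -50, 30).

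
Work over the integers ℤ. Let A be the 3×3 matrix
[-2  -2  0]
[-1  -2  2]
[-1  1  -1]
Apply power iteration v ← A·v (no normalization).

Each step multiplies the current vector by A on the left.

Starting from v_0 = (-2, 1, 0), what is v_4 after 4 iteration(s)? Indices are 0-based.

v_0 = (-2, 1, 0).
v_1 = A·v_0 = (2, 0, 3).
v_2 = A·v_1 = (-4, 4, -5).
v_3 = A·v_2 = (0, -14, 13).
v_4 = A·v_3 = (28, 54, -27).

v_4 = (28, 54, -27)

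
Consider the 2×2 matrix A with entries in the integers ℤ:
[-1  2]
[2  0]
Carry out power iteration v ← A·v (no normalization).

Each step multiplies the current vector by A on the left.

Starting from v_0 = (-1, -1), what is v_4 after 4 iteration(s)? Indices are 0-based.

v_0 = (-1, -1).
v_1 = A·v_0 = (-1, -2).
v_2 = A·v_1 = (-3, -2).
v_3 = A·v_2 = (-1, -6).
v_4 = A·v_3 = (-11, -2).

v_4 = (-11, -2)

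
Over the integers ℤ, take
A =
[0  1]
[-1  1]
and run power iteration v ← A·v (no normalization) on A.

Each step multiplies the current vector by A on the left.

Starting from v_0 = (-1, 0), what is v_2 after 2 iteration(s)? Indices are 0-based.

v_0 = (-1, 0).
v_1 = A·v_0 = (0, 1).
v_2 = A·v_1 = (1, 1).

v_2 = (1, 1)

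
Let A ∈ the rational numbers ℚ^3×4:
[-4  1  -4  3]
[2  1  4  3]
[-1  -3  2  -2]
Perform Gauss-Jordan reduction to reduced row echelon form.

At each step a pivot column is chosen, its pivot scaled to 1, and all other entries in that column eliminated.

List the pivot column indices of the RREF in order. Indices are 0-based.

[1] R0 /= -4  ⇒  (1, -1/4, 1, -3/4)
     R1 -= 2·R0  ⇒  (0, 3/2, 2, 9/2)
     R2 -= -1·R0  ⇒  (0, -13/4, 3, -11/4)
[2] R1 /= 3/2  ⇒  (0, 1, 4/3, 3)
     R0 -= -1/4·R1  ⇒  (1, 0, 4/3, 0)
     R2 -= -13/4·R1  ⇒  (0, 0, 22/3, 7)
[3] R2 /= 22/3  ⇒  (0, 0, 1, 21/22)
     R0 -= 4/3·R2  ⇒  (1, 0, 0, -14/11)
     R1 -= 4/3·R2  ⇒  (0, 1, 0, 19/11)

pivot columns: 0, 1, 2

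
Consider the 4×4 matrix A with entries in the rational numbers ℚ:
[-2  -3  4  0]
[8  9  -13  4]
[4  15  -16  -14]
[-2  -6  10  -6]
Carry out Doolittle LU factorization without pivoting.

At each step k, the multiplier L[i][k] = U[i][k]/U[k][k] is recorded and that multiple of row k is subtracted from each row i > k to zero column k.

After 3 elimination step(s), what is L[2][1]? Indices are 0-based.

Step 1: pivot at (0,0) is -2.
  row1 ← row1 − (-4)·row0  ⇒  L[1][0]=-4, U row1=(0, -3, 3, 4)
  row2 ← row2 − (-2)·row0  ⇒  L[2][0]=-2, U row2=(0, 9, -8, -14)
  row3 ← row3 − (1)·row0  ⇒  L[3][0]=1, U row3=(0, -3, 6, -6)
Step 2: pivot at (1,1) is -3.
  row2 ← row2 − (-3)·row1  ⇒  L[2][1]=-3, U row2=(0, 0, 1, -2)
  row3 ← row3 − (1)·row1  ⇒  L[3][1]=1, U row3=(0, 0, 3, -10)
Step 3: pivot at (2,2) is 1.
  row3 ← row3 − (3)·row2  ⇒  L[3][2]=3, U row3=(0, 0, 0, -4)

L[2][1] = -3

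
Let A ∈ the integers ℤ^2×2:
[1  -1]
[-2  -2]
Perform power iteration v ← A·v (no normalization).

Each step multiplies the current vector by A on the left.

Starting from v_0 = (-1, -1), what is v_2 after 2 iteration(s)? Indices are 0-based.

v_2 = (-4, -8)

v_0 = (-1, -1).
v_1 = A·v_0 = (0, 4).
v_2 = A·v_1 = (-4, -8).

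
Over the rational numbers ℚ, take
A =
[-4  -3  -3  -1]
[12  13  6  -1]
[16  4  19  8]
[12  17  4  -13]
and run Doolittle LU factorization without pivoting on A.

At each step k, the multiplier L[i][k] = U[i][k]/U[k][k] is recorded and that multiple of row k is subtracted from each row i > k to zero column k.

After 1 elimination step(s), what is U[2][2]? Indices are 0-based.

U[2][2] = 7

k=0: U[0][0]=-4
  eliminate (1,0): mult=-3, new row 1: (0, 4, -3, -4); set L[1][0]=-3
  eliminate (2,0): mult=-4, new row 2: (0, -8, 7, 4); set L[2][0]=-4
  eliminate (3,0): mult=-3, new row 3: (0, 8, -5, -16); set L[3][0]=-3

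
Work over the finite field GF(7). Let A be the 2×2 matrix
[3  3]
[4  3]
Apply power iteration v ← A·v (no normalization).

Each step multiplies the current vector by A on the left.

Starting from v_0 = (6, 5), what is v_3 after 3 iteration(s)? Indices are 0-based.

v_0 = (6, 5).
v_1 = A·v_0 = (5, 4).
v_2 = A·v_1 = (6, 4).
v_3 = A·v_2 = (2, 1).

v_3 = (2, 1)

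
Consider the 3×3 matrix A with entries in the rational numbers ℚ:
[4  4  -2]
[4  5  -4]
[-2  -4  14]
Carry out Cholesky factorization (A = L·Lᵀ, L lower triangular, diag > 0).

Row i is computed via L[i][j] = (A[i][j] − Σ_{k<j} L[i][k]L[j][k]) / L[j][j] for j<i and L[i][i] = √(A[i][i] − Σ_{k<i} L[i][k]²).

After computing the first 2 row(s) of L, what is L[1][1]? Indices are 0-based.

Step 1: L[0][0] = √(4) = 2.
  L[1][0] = (4) / L[0][0] = 2.
Step 2: L[1][1] = √(1) = 1.

L[1][1] = 1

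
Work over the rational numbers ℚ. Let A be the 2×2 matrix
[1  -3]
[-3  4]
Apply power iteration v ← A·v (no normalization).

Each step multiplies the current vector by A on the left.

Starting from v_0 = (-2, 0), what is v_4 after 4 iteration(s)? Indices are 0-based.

v_0 = (-2, 0).
v_1 = A·v_0 = (-2, 6).
v_2 = A·v_1 = (-20, 30).
v_3 = A·v_2 = (-110, 180).
v_4 = A·v_3 = (-650, 1050).

v_4 = (-650, 1050)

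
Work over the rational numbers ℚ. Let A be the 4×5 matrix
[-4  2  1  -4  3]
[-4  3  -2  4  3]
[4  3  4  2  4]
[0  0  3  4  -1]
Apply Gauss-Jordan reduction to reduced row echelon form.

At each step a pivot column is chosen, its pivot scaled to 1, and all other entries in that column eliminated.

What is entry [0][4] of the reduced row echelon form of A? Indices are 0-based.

M[0][4] = 13/103

pivot(0,0)=-4: scale R0 → (1, -1/2, -1/4, 1, -3/4)
  clear (1,0): R1 −= (-4)R0 → (0, 1, -3, 8, 0)
  clear (2,0): R2 −= (4)R0 → (0, 5, 5, -2, 7)
pivot(1,1)=1: scale R1 → (0, 1, -3, 8, 0)
  clear (0,1): R0 −= (-1/2)R1 → (1, 0, -7/4, 5, -3/4)
  clear (2,1): R2 −= (5)R1 → (0, 0, 20, -42, 7)
pivot(2,2)=20: scale R2 → (0, 0, 1, -21/10, 7/20)
  clear (0,2): R0 −= (-7/4)R2 → (1, 0, 0, 53/40, -11/80)
  clear (1,2): R1 −= (-3)R2 → (0, 1, 0, 17/10, 21/20)
  clear (3,2): R3 −= (3)R2 → (0, 0, 0, 103/10, -41/20)
pivot(3,3)=103/10: scale R3 → (0, 0, 0, 1, -41/206)
  clear (0,3): R0 −= (53/40)R3 → (1, 0, 0, 0, 13/103)
  clear (1,3): R1 −= (17/10)R3 → (0, 1, 0, 0, 143/103)
  clear (2,3): R2 −= (-21/10)R3 → (0, 0, 1, 0, -7/103)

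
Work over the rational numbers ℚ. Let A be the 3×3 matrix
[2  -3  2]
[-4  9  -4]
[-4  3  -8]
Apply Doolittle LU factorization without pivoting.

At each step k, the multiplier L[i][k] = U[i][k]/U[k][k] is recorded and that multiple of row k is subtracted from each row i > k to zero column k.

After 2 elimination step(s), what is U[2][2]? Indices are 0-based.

U[2][2] = -4

[col 0] pivot 2
  R1 -= -2*R0 → (0, 3, 0)  (L[1][0] := -2)
  R2 -= -2*R0 → (0, -3, -4)  (L[2][0] := -2)
[col 1] pivot 3
  R2 -= -1*R1 → (0, 0, -4)  (L[2][1] := -1)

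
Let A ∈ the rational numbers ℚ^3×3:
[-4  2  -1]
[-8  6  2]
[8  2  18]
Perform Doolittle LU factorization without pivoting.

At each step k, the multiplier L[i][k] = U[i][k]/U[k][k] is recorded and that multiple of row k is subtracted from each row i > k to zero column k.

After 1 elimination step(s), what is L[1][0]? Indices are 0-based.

L[1][0] = 2

[col 0] pivot -4
  R1 -= 2*R0 → (0, 2, 4)  (L[1][0] := 2)
  R2 -= -2*R0 → (0, 6, 16)  (L[2][0] := -2)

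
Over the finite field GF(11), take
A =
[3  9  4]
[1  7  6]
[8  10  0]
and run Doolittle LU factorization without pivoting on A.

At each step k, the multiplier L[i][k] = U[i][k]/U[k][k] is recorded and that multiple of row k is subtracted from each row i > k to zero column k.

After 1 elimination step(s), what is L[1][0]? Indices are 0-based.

L[1][0] = 4

Step 1: pivot at (0,0) is 3.
  row1 ← row1 − (4)·row0  ⇒  L[1][0]=4, U row1=(0, 4, 1)
  row2 ← row2 − (10)·row0  ⇒  L[2][0]=10, U row2=(0, 8, 4)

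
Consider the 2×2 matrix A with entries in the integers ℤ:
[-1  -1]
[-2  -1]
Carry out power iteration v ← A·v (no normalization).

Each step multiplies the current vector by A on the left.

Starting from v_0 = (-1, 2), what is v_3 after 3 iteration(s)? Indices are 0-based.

v_3 = (-3, -4)

v_0 = (-1, 2).
v_1 = A·v_0 = (-1, 0).
v_2 = A·v_1 = (1, 2).
v_3 = A·v_2 = (-3, -4).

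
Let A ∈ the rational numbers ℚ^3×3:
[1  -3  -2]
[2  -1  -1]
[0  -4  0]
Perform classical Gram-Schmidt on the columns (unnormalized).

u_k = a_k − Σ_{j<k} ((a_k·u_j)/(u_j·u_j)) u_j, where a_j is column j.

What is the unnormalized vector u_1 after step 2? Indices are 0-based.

u_1 = (-2, 1, -4)

Step 1: u_0 = a_0 = (1, 2, 0).
Step 2: u_1 = a_1 − (-1)·u_0 = (-2, 1, -4).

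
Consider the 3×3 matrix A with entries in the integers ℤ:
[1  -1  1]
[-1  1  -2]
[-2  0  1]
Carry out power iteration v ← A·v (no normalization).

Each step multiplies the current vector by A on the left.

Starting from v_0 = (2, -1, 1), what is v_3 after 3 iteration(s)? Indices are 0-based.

v_3 = (-2, 13, -23)

v_0 = (2, -1, 1).
v_1 = A·v_0 = (4, -5, -3).
v_2 = A·v_1 = (6, -3, -11).
v_3 = A·v_2 = (-2, 13, -23).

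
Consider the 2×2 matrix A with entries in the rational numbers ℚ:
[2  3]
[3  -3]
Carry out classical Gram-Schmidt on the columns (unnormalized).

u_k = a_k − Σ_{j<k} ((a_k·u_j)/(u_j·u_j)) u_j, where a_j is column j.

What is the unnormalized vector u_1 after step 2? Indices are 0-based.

Step 1: u_0 = a_0 = (2, 3).
Step 2: u_1 = a_1 − (-3/13)·u_0 = (45/13, -30/13).

u_1 = (45/13, -30/13)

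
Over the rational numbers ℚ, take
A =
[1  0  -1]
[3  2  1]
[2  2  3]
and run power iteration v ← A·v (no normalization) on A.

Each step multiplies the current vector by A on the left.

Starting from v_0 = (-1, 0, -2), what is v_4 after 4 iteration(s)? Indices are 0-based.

v_4 = (149, -55, -312)

v_0 = (-1, 0, -2).
v_1 = A·v_0 = (1, -5, -8).
v_2 = A·v_1 = (9, -15, -32).
v_3 = A·v_2 = (41, -35, -108).
v_4 = A·v_3 = (149, -55, -312).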